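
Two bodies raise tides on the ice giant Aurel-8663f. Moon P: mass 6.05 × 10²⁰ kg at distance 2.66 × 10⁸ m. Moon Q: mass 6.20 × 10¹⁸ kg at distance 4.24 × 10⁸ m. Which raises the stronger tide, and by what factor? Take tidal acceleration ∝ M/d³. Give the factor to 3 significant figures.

Tidal stretch scales as M/d³; compute that for each body.
Moon P: (6.05 × 10²⁰) / (2.66 × 10⁸)³ = 3.214 × 10⁻⁵
Moon Q: (6.20 × 10¹⁸) / (4.24 × 10⁸)³ = 8.134 × 10⁻⁸
Ratio (larger/smaller) = 395

Moon P, by a factor of ≈ 395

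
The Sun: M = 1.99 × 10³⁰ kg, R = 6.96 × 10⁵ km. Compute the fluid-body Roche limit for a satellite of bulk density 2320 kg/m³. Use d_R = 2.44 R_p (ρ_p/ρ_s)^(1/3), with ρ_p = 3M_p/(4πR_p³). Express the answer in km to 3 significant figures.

ρ_p = 3M_p/(4πR_p³) = 3 × (1.99 × 10³⁰) / (4π × (6.96 × 10⁸ m)³) = 1410 kg/m³
d_R = 2.44 × 6.96 × 10⁵ km × (1410/2320)^(1/3)
    = 1.44 × 10⁶ km

1.44 × 10⁶ km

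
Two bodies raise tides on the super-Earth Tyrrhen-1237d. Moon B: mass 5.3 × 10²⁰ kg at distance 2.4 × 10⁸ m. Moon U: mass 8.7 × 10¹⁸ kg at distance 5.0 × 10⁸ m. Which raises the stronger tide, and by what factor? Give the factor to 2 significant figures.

Compare M/d³ for the two perturbers:
Moon B: (5.3 × 10²⁰) / (2.4 × 10⁸)³ = 3.834 × 10⁻⁵
Moon U: (8.7 × 10¹⁸) / (5.0 × 10⁸)³ = 6.960 × 10⁻⁸
Ratio (larger/smaller) = 550

Moon B, by a factor of ≈ 550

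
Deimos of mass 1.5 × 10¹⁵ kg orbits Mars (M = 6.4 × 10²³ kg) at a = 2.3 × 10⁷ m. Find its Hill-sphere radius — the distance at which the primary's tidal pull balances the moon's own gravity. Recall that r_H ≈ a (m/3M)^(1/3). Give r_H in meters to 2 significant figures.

r_H ≈ a (m/3M)^(1/3)
    = (2.3 × 10⁷) × (1.5 × 10¹⁵ / (3 × 6.4 × 10²³))^(1/3)
    = 2.1 × 10⁴ m

2.1 × 10⁴ m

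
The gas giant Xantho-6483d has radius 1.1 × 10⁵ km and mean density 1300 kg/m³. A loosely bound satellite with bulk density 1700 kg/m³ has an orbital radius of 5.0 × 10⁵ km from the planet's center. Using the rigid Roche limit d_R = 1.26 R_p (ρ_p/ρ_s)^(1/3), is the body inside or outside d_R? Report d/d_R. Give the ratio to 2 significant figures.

outside; d/d_R ≈ 3.9

d_R = 1.26 × (1.1 × 10⁵ km) × (1300/1700)^(1/3) = 1.267 × 10⁵ km
d/d_R = (5.0 × 10⁵) / (1.267 × 10⁵) = 3.9
Since d/d_R > 1, the body is outside the Roche limit.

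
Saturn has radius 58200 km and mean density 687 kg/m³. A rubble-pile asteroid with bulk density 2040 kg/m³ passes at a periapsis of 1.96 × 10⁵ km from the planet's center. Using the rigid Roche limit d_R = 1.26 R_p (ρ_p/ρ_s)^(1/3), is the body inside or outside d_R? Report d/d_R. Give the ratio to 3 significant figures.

outside; d/d_R ≈ 3.84

d_R = 1.26 × (58200 km) × (687/2040)^(1/3) = 51020 km
d/d_R = (1.96 × 10⁵) / (51020) = 3.84
Since d/d_R > 1, the body is outside the Roche limit.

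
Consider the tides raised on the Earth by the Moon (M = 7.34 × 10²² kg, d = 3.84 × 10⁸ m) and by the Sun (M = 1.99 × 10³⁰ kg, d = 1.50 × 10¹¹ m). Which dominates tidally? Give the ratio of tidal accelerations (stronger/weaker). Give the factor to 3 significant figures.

The Moon, by a factor of ≈ 2.20

The tide-raising term goes as M/d³ (the gradient of a 1/d² field).
The Moon: (7.34 × 10²²) / (3.84 × 10⁸)³ = 1.296 × 10⁻³
The Sun: (1.99 × 10³⁰) / (1.50 × 10¹¹)³ = 5.896 × 10⁻⁴
Ratio (larger/smaller) = 2.20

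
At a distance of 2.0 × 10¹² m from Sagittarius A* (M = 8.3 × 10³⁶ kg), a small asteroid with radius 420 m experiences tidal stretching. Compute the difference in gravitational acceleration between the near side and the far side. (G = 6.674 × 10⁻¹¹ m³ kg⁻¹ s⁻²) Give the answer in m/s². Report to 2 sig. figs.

1.2 × 10⁻⁷ m/s²

The field gradient is 2GM/d³; across the full diameter 2r the difference is 4GMr/d³.
Δg = 4GMr/d³
   = 4 × (6.674 × 10⁻¹¹) × (8.3 × 10³⁶) × (420) / (2.0 × 10¹²)³
   = 1.2 × 10⁻⁷ m/s²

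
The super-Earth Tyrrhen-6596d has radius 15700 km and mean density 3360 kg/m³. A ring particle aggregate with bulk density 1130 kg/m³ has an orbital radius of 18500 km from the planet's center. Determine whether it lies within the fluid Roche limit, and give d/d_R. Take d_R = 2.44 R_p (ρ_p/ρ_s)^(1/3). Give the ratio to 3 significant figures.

d_R = 2.44 × (15700 km) × (3360/1130)^(1/3) = 55090 km
d/d_R = (18500) / (55090) = 0.336
Since d/d_R < 1, the body is inside the Roche limit.

inside; d/d_R ≈ 0.336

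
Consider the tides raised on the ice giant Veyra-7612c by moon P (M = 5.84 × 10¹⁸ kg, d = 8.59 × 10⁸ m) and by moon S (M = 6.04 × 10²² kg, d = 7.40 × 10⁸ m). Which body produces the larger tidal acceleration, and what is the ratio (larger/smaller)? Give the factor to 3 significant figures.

Moon S, by a factor of ≈ 16200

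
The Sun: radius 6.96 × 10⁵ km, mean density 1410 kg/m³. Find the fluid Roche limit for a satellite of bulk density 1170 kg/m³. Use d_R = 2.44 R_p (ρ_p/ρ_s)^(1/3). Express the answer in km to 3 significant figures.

1.81 × 10⁶ km

d_R = 2.44 × 6.96 × 10⁵ km × (1410/1170)^(1/3)
    = 1.81 × 10⁶ km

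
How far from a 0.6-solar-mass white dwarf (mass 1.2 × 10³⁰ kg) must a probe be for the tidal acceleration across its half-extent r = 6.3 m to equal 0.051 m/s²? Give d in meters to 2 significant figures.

2.7 × 10⁷ m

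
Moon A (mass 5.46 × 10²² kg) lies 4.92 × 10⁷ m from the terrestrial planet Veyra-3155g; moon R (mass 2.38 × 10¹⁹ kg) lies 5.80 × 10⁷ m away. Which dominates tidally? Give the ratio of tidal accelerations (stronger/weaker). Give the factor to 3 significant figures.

Tidal stretch scales as M/d³; compute that for each body.
Moon A: (5.46 × 10²²) / (4.92 × 10⁷)³ = 4.585 × 10⁻¹
Moon R: (2.38 × 10¹⁹) / (5.80 × 10⁷)³ = 1.220 × 10⁻⁴
Ratio (larger/smaller) = 3760

Moon A, by a factor of ≈ 3760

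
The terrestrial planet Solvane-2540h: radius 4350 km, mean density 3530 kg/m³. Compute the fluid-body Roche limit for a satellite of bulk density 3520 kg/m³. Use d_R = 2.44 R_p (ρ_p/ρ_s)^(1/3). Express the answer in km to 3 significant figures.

10600 km

d_R = 2.44 × 4350 km × (3530/3520)^(1/3)
    = 10600 km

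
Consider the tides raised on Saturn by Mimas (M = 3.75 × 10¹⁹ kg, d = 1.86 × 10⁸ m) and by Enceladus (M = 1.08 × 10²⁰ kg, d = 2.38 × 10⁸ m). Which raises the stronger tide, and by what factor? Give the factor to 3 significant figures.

Enceladus, by a factor of ≈ 1.37

Tidal stretch scales as M/d³; compute that for each body.
Mimas: (3.75 × 10¹⁹) / (1.86 × 10⁸)³ = 5.828 × 10⁻⁶
Enceladus: (1.08 × 10²⁰) / (2.38 × 10⁸)³ = 8.011 × 10⁻⁶
Ratio (larger/smaller) = 1.37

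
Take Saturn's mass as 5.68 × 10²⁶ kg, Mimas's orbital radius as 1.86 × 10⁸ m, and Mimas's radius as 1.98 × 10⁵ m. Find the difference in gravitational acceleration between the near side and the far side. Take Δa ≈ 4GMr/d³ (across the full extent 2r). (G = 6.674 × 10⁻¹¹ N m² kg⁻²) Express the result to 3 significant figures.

a_tidal = 4GMr/d³
        = 4 × (6.674 × 10⁻¹¹) × (5.68 × 10²⁶) × (1.98 × 10⁵) / (1.86 × 10⁸)³
        = 4.67 × 10⁻³ m/s²

4.67 × 10⁻³ m/s²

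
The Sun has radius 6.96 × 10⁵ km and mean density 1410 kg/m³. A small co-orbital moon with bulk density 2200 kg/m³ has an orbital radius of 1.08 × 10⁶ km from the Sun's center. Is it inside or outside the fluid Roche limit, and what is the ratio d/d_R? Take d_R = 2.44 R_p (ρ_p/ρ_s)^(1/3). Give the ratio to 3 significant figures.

d_R = 2.44 × (6.96 × 10⁵ km) × (1410/2200)^(1/3) = 1.464 × 10⁶ km
d/d_R = (1.08 × 10⁶) / (1.464 × 10⁶) = 0.738
Since d/d_R < 1, the body is inside the Roche limit.

inside; d/d_R ≈ 0.738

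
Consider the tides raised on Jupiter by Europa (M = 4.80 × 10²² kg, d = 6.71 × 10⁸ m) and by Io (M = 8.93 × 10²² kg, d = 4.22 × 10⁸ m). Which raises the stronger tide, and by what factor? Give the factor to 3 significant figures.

Tidal acceleration ∝ M/d³, so compare M/d³ for each.
Europa: (4.80 × 10²²) / (6.71 × 10⁸)³ = 1.589 × 10⁻⁴
Io: (8.93 × 10²²) / (4.22 × 10⁸)³ = 1.188 × 10⁻³
Ratio (larger/smaller) = 7.48

Io, by a factor of ≈ 7.48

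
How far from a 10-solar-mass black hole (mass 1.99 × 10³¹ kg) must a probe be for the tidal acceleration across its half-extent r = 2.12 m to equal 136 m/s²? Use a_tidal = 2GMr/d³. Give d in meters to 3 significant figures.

2GMr/d³ = a_tidal  ⇒  d = (2GMr / a_tidal)^(1/3)
d = (2 × 6.674×10⁻¹¹ × (1.99 × 10³¹) × (2.12) / (136))^(1/3)
  = 3.46 × 10⁶ m

3.46 × 10⁶ m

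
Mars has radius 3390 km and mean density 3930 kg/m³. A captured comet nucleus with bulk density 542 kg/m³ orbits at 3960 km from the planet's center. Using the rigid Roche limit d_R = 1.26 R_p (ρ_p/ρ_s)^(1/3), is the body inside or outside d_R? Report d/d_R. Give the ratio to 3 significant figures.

inside; d/d_R ≈ 0.479

d_R = 1.26 × (3390 km) × (3930/542)^(1/3) = 8267 km
d/d_R = (3960) / (8267) = 0.479
Since d/d_R < 1, the body is inside the Roche limit.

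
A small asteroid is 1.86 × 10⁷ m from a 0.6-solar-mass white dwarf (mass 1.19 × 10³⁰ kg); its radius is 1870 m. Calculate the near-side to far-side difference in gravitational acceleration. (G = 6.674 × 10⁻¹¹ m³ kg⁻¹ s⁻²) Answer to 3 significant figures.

Δa = 4GMr/d³
   = 4 × (6.674 × 10⁻¹¹) × (1.19 × 10³⁰) × (1870) / (1.86 × 10⁷)³
   = 9.23 × 10¹ m/s²

9.23 × 10¹ m/s²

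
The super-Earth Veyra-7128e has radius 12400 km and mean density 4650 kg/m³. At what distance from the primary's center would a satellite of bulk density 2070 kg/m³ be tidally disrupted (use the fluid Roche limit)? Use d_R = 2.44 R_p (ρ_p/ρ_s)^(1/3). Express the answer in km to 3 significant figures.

39600 km

d_R = 2.44 × 12400 km × (4650/2070)^(1/3)
    = 39600 km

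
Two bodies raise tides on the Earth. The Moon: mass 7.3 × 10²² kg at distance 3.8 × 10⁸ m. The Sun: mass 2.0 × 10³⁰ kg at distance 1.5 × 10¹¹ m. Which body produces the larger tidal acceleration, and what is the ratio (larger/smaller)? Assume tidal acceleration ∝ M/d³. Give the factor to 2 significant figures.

Compare M/d³ for the two perturbers:
The Moon: (7.3 × 10²²) / (3.8 × 10⁸)³ = 1.330 × 10⁻³
The Sun: (2.0 × 10³⁰) / (1.5 × 10¹¹)³ = 5.926 × 10⁻⁴
Ratio (larger/smaller) = 2.2

The Moon, by a factor of ≈ 2.2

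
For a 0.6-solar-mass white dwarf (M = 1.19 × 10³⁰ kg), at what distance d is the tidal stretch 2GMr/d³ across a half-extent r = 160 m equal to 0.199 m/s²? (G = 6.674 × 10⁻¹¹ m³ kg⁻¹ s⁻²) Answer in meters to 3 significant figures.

5.04 × 10⁷ m

2GMr/d³ = a_tidal  ⇒  d = (2GMr / a_tidal)^(1/3)
d = (2 × 6.674×10⁻¹¹ × (1.19 × 10³⁰) × (160) / (0.199))^(1/3)
  = 5.04 × 10⁷ m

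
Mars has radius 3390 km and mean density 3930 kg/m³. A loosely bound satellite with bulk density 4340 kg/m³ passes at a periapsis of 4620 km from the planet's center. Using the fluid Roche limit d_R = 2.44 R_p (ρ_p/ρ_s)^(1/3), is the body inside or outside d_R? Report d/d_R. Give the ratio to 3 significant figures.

inside; d/d_R ≈ 0.577

d_R = 2.44 × (3390 km) × (3930/4340)^(1/3) = 8002 km
d/d_R = (4620) / (8002) = 0.577
Since d/d_R < 1, the body is inside the Roche limit.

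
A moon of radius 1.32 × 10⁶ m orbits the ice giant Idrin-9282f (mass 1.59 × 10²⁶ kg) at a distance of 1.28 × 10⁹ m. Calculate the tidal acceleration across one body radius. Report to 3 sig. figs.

a_tidal = 2GMr/d³
        = 2 × (6.674 × 10⁻¹¹) × (1.59 × 10²⁶) × (1.32 × 10⁶) / (1.28 × 10⁹)³
        = 1.34 × 10⁻⁵ m/s²

1.34 × 10⁻⁵ m/s²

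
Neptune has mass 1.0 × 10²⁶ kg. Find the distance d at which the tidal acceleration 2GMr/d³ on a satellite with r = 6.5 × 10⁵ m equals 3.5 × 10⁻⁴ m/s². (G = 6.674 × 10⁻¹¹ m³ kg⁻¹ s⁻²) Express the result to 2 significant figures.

2GMr/d³ = a_tidal  ⇒  d = (2GMr / a_tidal)^(1/3)
d = (2 × 6.674×10⁻¹¹ × (1.0 × 10²⁶) × (6.5 × 10⁵) / (3.5 × 10⁻⁴))^(1/3)
  = 2.9 × 10⁸ m

2.9 × 10⁸ m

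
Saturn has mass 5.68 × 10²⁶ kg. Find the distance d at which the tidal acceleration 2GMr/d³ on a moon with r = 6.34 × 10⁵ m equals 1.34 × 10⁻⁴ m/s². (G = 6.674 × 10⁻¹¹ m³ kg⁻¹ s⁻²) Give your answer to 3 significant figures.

7.11 × 10⁸ m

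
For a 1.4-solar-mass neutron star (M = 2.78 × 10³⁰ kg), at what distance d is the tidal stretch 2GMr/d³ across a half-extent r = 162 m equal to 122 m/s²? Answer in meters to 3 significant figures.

2GMr/d³ = a_tidal  ⇒  d = (2GMr / a_tidal)^(1/3)
d = (2 × 6.674×10⁻¹¹ × (2.78 × 10³⁰) × (162) / (122))^(1/3)
  = 7.90 × 10⁶ m

7.90 × 10⁶ m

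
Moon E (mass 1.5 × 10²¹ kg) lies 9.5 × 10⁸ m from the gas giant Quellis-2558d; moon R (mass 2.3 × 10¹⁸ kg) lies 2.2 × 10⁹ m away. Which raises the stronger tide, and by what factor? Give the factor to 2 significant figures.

Moon E, by a factor of ≈ 8100

Tidal stretch scales as M/d³; compute that for each body.
Moon E: (1.5 × 10²¹) / (9.5 × 10⁸)³ = 1.750 × 10⁻⁶
Moon R: (2.3 × 10¹⁸) / (2.2 × 10⁹)³ = 2.160 × 10⁻¹⁰
Ratio (larger/smaller) = 8100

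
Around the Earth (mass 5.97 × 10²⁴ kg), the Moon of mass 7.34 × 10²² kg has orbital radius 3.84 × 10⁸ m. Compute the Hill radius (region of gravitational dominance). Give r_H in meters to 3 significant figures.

6.15 × 10⁷ m

r_H ≈ a (m/3M)^(1/3)
    = (3.84 × 10⁸) × (7.34 × 10²² / (3 × 5.97 × 10²⁴))^(1/3)
    = 6.15 × 10⁷ m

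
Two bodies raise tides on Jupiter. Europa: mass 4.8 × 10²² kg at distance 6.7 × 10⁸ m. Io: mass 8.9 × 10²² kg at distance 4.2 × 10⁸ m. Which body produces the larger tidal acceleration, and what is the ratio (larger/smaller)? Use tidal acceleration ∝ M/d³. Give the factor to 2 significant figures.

Io, by a factor of ≈ 7.5

The tide-raising term goes as M/d³ (the gradient of a 1/d² field).
Europa: (4.8 × 10²²) / (6.7 × 10⁸)³ = 1.596 × 10⁻⁴
Io: (8.9 × 10²²) / (4.2 × 10⁸)³ = 1.201 × 10⁻³
Ratio (larger/smaller) = 7.5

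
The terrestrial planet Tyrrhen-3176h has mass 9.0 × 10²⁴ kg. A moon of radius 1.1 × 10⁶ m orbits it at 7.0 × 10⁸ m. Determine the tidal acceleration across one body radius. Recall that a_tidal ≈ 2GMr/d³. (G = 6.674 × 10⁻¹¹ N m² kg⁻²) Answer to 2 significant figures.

Δa = 2GMr/d³
   = 2 × (6.674 × 10⁻¹¹) × (9.0 × 10²⁴) × (1.1 × 10⁶) / (7.0 × 10⁸)³
   = 3.9 × 10⁻⁶ m/s²

3.9 × 10⁻⁶ m/s²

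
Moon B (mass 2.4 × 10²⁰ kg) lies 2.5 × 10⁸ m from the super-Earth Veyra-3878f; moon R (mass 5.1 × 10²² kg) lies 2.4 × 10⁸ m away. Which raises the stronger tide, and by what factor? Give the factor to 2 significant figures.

Tidal stretch scales as M/d³; compute that for each body.
Moon B: (2.4 × 10²⁰) / (2.5 × 10⁸)³ = 1.536 × 10⁻⁵
Moon R: (5.1 × 10²²) / (2.4 × 10⁸)³ = 3.689 × 10⁻³
Ratio (larger/smaller) = 240

Moon R, by a factor of ≈ 240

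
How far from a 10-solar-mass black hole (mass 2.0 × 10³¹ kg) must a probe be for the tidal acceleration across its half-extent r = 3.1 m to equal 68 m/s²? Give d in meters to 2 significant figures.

5.0 × 10⁶ m

2GMr/d³ = a_tidal  ⇒  d = (2GMr / a_tidal)^(1/3)
d = (2 × 6.674×10⁻¹¹ × (2.0 × 10³¹) × (3.1) / (68))^(1/3)
  = 5.0 × 10⁶ m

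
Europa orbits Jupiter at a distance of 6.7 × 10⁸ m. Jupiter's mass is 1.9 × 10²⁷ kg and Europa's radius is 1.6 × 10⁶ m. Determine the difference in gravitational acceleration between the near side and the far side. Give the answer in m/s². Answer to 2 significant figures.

Δg = 4GMr/d³
   = 4 × (6.674 × 10⁻¹¹) × (1.9 × 10²⁷) × (1.6 × 10⁶) / (6.7 × 10⁸)³
   = 2.7 × 10⁻³ m/s²

2.7 × 10⁻³ m/s²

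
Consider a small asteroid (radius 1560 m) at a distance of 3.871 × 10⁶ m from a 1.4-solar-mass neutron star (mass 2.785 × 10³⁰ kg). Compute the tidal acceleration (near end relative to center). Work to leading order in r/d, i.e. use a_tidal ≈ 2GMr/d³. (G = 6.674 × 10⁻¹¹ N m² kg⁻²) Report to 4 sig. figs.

9.998 × 10³ m/s²

The tidal stretch is the gradient of GM/d² times the body's extent r, hence the 1/d³ dependence.
Δg = 2GMr/d³
   = 2 × (6.674 × 10⁻¹¹) × (2.785 × 10³⁰) × (1560) / (3.871 × 10⁶)³
   = 9.998 × 10³ m/s²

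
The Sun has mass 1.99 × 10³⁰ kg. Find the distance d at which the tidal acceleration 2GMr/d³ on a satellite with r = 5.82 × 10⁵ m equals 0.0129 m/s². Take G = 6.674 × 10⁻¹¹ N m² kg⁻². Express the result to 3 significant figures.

2.29 × 10⁹ m

2GMr/d³ = a_tidal  ⇒  d = (2GMr / a_tidal)^(1/3)
d = (2 × 6.674×10⁻¹¹ × (1.99 × 10³⁰) × (5.82 × 10⁵) / (0.0129))^(1/3)
  = 2.29 × 10⁹ m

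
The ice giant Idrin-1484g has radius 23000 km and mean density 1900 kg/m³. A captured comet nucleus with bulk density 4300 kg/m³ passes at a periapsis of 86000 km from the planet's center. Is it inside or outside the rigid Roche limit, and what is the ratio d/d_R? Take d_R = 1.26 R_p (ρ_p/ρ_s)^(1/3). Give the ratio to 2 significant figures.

outside; d/d_R ≈ 3.9

d_R = 1.26 × (23000 km) × (1900/4300)^(1/3) = 22070 km
d/d_R = (86000) / (22070) = 3.9
Since d/d_R > 1, the body is outside the Roche limit.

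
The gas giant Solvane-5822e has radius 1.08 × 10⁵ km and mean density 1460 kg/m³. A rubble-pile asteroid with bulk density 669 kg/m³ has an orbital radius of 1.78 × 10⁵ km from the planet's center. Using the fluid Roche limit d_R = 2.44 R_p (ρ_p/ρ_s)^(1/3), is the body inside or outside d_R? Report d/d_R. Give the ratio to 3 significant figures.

d_R = 2.44 × (1.08 × 10⁵ km) × (1460/669)^(1/3) = 3.418 × 10⁵ km
d/d_R = (1.78 × 10⁵) / (3.418 × 10⁵) = 0.521
Since d/d_R < 1, the body is inside the Roche limit.

inside; d/d_R ≈ 0.521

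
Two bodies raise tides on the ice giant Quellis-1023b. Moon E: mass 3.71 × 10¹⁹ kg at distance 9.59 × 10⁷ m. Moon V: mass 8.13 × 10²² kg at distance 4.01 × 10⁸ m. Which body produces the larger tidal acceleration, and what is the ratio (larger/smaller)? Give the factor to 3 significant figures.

The tide-raising term goes as M/d³ (the gradient of a 1/d² field).
Moon E: (3.71 × 10¹⁹) / (9.59 × 10⁷)³ = 4.206 × 10⁻⁵
Moon V: (8.13 × 10²²) / (4.01 × 10⁸)³ = 1.261 × 10⁻³
Ratio (larger/smaller) = 30.0

Moon V, by a factor of ≈ 30.0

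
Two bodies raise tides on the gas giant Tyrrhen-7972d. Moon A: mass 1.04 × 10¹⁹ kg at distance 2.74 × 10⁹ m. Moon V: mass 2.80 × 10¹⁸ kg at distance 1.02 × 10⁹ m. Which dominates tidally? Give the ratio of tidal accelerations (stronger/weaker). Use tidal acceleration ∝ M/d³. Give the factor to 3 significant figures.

Moon V, by a factor of ≈ 5.22

The tide-raising term goes as M/d³ (the gradient of a 1/d² field).
Moon A: (1.04 × 10¹⁹) / (2.74 × 10⁹)³ = 5.056 × 10⁻¹⁰
Moon V: (2.80 × 10¹⁸) / (1.02 × 10⁹)³ = 2.639 × 10⁻⁹
Ratio (larger/smaller) = 5.22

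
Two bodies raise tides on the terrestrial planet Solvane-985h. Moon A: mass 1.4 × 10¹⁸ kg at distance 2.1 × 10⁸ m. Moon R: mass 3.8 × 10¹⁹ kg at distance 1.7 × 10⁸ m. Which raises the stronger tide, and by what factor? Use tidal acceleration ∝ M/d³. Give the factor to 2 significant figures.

Moon R, by a factor of ≈ 51

The tide-raising term goes as M/d³ (the gradient of a 1/d² field).
Moon A: (1.4 × 10¹⁸) / (2.1 × 10⁸)³ = 1.512 × 10⁻⁷
Moon R: (3.8 × 10¹⁹) / (1.7 × 10⁸)³ = 7.735 × 10⁻⁶
Ratio (larger/smaller) = 51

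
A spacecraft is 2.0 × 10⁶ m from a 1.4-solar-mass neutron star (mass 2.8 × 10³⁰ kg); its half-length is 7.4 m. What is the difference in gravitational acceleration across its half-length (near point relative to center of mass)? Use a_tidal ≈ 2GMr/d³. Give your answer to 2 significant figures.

3.5 × 10² m/s²

a_tidal = 2GMr/d³
        = 2 × (6.674 × 10⁻¹¹) × (2.8 × 10³⁰) × (7.4) / (2.0 × 10⁶)³
        = 3.5 × 10² m/s²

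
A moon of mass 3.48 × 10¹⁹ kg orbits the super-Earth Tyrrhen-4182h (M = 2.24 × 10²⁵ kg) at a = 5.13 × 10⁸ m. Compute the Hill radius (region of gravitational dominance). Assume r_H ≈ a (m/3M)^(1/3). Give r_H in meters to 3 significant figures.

r_H ≈ a (m/3M)^(1/3)
    = (5.13 × 10⁸) × (3.48 × 10¹⁹ / (3 × 2.24 × 10²⁵))^(1/3)
    = 4.12 × 10⁶ m

4.12 × 10⁶ m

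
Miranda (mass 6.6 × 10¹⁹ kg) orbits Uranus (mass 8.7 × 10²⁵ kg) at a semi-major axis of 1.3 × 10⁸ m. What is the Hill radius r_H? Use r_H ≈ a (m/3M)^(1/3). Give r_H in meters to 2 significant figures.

8.2 × 10⁵ m

r_H ≈ a (m/3M)^(1/3)
    = (1.3 × 10⁸) × (6.6 × 10¹⁹ / (3 × 8.7 × 10²⁵))^(1/3)
    = 8.2 × 10⁵ m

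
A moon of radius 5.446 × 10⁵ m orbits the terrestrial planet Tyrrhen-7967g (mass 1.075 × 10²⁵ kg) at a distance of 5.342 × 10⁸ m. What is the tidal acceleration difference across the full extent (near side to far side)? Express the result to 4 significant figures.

1.025 × 10⁻⁵ m/s²

Δa = 4GMr/d³
   = 4 × (6.674 × 10⁻¹¹) × (1.075 × 10²⁵) × (5.446 × 10⁵) / (5.342 × 10⁸)³
   = 1.025 × 10⁻⁵ m/s²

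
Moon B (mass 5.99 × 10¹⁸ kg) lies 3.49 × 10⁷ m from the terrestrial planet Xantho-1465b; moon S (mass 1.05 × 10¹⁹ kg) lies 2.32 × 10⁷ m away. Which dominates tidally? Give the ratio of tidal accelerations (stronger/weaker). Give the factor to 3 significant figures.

Moon S, by a factor of ≈ 5.97

The tide-raising term goes as M/d³ (the gradient of a 1/d² field).
Moon B: (5.99 × 10¹⁸) / (3.49 × 10⁷)³ = 1.409 × 10⁻⁴
Moon S: (1.05 × 10¹⁹) / (2.32 × 10⁷)³ = 8.409 × 10⁻⁴
Ratio (larger/smaller) = 5.97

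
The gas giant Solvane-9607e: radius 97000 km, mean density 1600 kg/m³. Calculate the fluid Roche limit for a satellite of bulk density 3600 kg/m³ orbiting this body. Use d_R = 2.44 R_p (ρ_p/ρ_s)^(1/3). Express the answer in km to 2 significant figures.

d_R = 2.44 × 97000 km × (1600/3600)^(1/3)
    = 1.8 × 10⁵ km

1.8 × 10⁵ km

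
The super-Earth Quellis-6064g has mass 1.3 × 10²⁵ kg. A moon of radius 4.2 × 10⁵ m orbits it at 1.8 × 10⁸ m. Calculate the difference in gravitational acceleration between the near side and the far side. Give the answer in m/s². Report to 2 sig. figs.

2.5 × 10⁻⁴ m/s²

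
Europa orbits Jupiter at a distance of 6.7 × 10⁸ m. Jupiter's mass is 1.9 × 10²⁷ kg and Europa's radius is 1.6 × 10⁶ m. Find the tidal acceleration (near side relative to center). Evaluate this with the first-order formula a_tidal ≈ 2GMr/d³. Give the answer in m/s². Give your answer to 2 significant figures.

a_tidal = 2GMr/d³
        = 2 × (6.674 × 10⁻¹¹) × (1.9 × 10²⁷) × (1.6 × 10⁶) / (6.7 × 10⁸)³
        = 1.3 × 10⁻³ m/s²

1.3 × 10⁻³ m/s²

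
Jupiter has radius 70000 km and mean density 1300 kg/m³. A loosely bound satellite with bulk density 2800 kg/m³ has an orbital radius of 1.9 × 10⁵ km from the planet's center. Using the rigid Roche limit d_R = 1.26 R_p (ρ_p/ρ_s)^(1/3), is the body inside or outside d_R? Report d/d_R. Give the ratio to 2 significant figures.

outside; d/d_R ≈ 2.8

d_R = 1.26 × (70000 km) × (1300/2800)^(1/3) = 68300 km
d/d_R = (1.9 × 10⁵) / (68300) = 2.8
Since d/d_R > 1, the body is outside the Roche limit.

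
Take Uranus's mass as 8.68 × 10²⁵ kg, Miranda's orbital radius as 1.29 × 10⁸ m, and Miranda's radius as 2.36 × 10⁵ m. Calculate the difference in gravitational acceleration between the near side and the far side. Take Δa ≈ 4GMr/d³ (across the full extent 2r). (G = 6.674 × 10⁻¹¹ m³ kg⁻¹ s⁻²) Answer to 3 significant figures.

2.55 × 10⁻³ m/s²

a_tidal = 4GMr/d³
        = 4 × (6.674 × 10⁻¹¹) × (8.68 × 10²⁵) × (2.36 × 10⁵) / (1.29 × 10⁸)³
        = 2.55 × 10⁻³ m/s²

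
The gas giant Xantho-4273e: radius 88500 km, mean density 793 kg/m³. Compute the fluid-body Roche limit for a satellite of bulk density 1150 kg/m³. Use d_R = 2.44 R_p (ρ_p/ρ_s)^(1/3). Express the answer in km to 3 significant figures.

d_R = 2.44 × 88500 km × (793/1150)^(1/3)
    = 1.91 × 10⁵ km

1.91 × 10⁵ km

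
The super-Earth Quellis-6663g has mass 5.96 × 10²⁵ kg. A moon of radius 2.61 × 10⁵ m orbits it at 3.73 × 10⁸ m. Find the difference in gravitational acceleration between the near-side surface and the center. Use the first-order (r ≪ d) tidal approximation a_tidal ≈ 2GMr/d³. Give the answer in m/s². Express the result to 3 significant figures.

4.00 × 10⁻⁵ m/s²

Δa = 2GMr/d³
   = 2 × (6.674 × 10⁻¹¹) × (5.96 × 10²⁵) × (2.61 × 10⁵) / (3.73 × 10⁸)³
   = 4.00 × 10⁻⁵ m/s²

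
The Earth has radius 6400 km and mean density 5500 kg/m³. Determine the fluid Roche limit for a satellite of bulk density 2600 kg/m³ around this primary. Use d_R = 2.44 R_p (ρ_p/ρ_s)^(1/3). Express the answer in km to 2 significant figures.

20000 km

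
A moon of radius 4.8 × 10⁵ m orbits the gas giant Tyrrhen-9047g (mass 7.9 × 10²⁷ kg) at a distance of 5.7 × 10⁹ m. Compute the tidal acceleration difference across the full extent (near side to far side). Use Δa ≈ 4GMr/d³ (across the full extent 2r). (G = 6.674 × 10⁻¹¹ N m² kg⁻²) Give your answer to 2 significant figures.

The field gradient is 2GM/d³; across the full diameter 2r the difference is 4GMr/d³.
Δg = 4GMr/d³
   = 4 × (6.674 × 10⁻¹¹) × (7.9 × 10²⁷) × (4.8 × 10⁵) / (5.7 × 10⁹)³
   = 5.5 × 10⁻⁶ m/s²

5.5 × 10⁻⁶ m/s²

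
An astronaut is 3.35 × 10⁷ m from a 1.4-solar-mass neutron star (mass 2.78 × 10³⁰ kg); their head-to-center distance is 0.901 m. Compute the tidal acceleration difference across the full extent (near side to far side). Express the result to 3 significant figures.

1.78 × 10⁻² m/s²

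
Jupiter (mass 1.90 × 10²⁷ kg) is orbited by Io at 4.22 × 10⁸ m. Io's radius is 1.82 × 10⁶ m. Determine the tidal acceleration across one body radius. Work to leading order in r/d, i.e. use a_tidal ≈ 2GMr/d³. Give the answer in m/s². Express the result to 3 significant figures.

6.14 × 10⁻³ m/s²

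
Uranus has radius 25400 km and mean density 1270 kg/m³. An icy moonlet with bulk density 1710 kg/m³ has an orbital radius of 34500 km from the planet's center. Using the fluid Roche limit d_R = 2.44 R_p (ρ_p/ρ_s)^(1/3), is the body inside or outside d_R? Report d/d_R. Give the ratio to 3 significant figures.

d_R = 2.44 × (25400 km) × (1270/1710)^(1/3) = 56130 km
d/d_R = (34500) / (56130) = 0.615
Since d/d_R < 1, the body is inside the Roche limit.

inside; d/d_R ≈ 0.615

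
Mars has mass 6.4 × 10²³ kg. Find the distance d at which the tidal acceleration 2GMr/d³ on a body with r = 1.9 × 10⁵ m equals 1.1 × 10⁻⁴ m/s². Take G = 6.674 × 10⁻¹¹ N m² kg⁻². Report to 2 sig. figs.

5.3 × 10⁷ m

2GMr/d³ = a_tidal  ⇒  d = (2GMr / a_tidal)^(1/3)
d = (2 × 6.674×10⁻¹¹ × (6.4 × 10²³) × (1.9 × 10⁵) / (1.1 × 10⁻⁴))^(1/3)
  = 5.3 × 10⁷ m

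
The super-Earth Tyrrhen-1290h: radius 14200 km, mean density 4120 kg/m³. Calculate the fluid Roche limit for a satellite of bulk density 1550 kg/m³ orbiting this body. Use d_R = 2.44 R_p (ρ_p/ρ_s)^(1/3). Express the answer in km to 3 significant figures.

48000 km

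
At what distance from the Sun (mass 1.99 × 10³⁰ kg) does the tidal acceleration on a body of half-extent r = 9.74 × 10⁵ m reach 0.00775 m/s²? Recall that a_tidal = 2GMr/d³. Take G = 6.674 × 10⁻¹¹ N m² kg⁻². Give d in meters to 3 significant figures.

2GMr/d³ = a_tidal  ⇒  d = (2GMr / a_tidal)^(1/3)
d = (2 × 6.674×10⁻¹¹ × (1.99 × 10³⁰) × (9.74 × 10⁵) / (0.00775))^(1/3)
  = 3.22 × 10⁹ m

3.22 × 10⁹ m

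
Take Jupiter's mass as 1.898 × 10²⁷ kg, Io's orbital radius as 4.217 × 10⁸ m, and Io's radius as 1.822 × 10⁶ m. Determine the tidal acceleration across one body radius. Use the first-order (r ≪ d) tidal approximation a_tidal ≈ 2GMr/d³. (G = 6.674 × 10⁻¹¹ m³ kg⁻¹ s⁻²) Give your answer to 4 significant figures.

Δg = 2GMr/d³
   = 2 × (6.674 × 10⁻¹¹) × (1.898 × 10²⁷) × (1.822 × 10⁶) / (4.217 × 10⁸)³
   = 6.155 × 10⁻³ m/s²

6.155 × 10⁻³ m/s²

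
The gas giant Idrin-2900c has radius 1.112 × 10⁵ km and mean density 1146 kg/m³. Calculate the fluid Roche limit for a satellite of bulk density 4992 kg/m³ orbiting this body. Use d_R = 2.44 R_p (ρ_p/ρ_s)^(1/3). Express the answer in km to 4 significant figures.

1.661 × 10⁵ km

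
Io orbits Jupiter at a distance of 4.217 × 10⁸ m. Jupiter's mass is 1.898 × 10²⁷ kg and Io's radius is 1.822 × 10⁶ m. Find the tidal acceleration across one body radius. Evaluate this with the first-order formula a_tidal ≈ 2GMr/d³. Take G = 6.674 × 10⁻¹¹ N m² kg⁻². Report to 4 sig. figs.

6.155 × 10⁻³ m/s²

Δa = 2GMr/d³
   = 2 × (6.674 × 10⁻¹¹) × (1.898 × 10²⁷) × (1.822 × 10⁶) / (4.217 × 10⁸)³
   = 6.155 × 10⁻³ m/s²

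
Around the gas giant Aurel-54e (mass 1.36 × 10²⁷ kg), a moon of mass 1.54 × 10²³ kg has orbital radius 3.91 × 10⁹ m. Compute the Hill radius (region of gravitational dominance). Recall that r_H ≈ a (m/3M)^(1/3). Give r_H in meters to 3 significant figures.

r_H ≈ a (m/3M)^(1/3)
    = (3.91 × 10⁹) × (1.54 × 10²³ / (3 × 1.36 × 10²⁷))^(1/3)
    = 1.31 × 10⁸ m

1.31 × 10⁸ m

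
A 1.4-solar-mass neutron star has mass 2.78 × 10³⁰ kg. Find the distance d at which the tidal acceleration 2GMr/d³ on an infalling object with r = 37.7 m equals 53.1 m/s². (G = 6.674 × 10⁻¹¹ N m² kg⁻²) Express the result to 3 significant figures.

6.41 × 10⁶ m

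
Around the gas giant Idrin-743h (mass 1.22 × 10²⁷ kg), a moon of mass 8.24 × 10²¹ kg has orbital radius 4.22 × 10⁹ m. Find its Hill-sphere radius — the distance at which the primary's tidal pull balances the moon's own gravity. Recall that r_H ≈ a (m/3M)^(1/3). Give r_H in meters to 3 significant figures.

r_H ≈ a (m/3M)^(1/3)
    = (4.22 × 10⁹) × (8.24 × 10²¹ / (3 × 1.22 × 10²⁷))^(1/3)
    = 5.53 × 10⁷ m

5.53 × 10⁷ m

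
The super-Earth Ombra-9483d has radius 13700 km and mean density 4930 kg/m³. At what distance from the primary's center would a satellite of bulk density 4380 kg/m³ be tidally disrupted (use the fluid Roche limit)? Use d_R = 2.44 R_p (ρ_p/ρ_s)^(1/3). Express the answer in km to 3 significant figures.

34800 km

d_R = 2.44 × 13700 km × (4930/4380)^(1/3)
    = 34800 km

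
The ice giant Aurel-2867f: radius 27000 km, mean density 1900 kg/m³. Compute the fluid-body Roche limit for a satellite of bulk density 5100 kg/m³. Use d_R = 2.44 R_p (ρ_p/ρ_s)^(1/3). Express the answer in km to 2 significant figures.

47000 km

d_R = 2.44 × 27000 km × (1900/5100)^(1/3)
    = 47000 km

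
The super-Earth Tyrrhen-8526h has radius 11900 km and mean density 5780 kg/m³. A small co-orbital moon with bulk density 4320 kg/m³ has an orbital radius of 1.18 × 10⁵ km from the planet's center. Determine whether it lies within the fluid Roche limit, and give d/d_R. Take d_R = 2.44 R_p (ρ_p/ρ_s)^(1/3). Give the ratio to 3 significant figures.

outside; d/d_R ≈ 3.69

d_R = 2.44 × (11900 km) × (5780/4320)^(1/3) = 32000 km
d/d_R = (1.18 × 10⁵) / (32000) = 3.69
Since d/d_R > 1, the body is outside the Roche limit.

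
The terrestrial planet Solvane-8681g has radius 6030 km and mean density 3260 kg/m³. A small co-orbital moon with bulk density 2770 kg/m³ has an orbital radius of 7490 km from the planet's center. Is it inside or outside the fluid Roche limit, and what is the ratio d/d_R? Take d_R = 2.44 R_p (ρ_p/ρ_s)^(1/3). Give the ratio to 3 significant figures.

inside; d/d_R ≈ 0.482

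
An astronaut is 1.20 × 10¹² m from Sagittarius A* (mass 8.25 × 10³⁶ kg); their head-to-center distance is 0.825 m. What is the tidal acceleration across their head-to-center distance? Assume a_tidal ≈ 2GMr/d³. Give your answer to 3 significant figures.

5.26 × 10⁻¹⁰ m/s²

Δa = 2GMr/d³
   = 2 × (6.674 × 10⁻¹¹) × (8.25 × 10³⁶) × (0.825) / (1.20 × 10¹²)³
   = 5.26 × 10⁻¹⁰ m/s²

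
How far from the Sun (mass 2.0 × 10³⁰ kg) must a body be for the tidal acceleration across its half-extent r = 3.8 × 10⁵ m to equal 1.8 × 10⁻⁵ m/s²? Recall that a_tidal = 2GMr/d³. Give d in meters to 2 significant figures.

2GMr/d³ = a_tidal  ⇒  d = (2GMr / a_tidal)^(1/3)
d = (2 × 6.674×10⁻¹¹ × (2.0 × 10³⁰) × (3.8 × 10⁵) / (1.8 × 10⁻⁵))^(1/3)
  = 1.8 × 10¹⁰ m

1.8 × 10¹⁰ m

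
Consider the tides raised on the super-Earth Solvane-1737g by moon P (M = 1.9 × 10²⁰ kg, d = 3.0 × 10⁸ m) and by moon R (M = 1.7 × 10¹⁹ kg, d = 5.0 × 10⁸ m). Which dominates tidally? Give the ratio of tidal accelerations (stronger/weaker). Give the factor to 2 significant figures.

Tidal acceleration ∝ M/d³, so compare M/d³ for each.
Moon P: (1.9 × 10²⁰) / (3.0 × 10⁸)³ = 7.037 × 10⁻⁶
Moon R: (1.7 × 10¹⁹) / (5.0 × 10⁸)³ = 1.360 × 10⁻⁷
Ratio (larger/smaller) = 52

Moon P, by a factor of ≈ 52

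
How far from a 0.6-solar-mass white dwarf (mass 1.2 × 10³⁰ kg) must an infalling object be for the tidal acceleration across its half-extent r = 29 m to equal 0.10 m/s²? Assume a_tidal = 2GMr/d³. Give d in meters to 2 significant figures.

2GMr/d³ = a_tidal  ⇒  d = (2GMr / a_tidal)^(1/3)
d = (2 × 6.674×10⁻¹¹ × (1.2 × 10³⁰) × (29) / (0.10))^(1/3)
  = 3.6 × 10⁷ m

3.6 × 10⁷ m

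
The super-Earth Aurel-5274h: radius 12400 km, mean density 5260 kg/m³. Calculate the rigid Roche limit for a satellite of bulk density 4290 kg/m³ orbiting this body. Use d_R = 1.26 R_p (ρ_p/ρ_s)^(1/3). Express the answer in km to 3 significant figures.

d_R = 1.26 × 12400 km × (5260/4290)^(1/3)
    = 16700 km

16700 km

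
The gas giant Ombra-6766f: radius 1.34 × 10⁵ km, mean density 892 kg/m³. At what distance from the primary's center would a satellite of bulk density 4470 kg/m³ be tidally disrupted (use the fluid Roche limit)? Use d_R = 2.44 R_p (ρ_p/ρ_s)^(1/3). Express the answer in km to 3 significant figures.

d_R = 2.44 × 1.34 × 10⁵ km × (892/4470)^(1/3)
    = 1.91 × 10⁵ km

1.91 × 10⁵ km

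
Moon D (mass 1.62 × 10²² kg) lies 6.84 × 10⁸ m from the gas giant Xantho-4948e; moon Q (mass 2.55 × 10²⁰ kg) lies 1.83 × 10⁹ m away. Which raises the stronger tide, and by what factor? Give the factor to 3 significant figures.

Tidal acceleration ∝ M/d³, so compare M/d³ for each.
Moon D: (1.62 × 10²²) / (6.84 × 10⁸)³ = 5.062 × 10⁻⁵
Moon Q: (2.55 × 10²⁰) / (1.83 × 10⁹)³ = 4.161 × 10⁻⁸
Ratio (larger/smaller) = 1220

Moon D, by a factor of ≈ 1220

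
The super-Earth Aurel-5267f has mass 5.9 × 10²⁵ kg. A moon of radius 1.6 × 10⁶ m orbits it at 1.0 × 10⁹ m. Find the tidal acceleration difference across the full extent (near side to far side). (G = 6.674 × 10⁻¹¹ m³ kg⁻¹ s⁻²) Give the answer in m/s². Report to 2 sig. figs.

2.5 × 10⁻⁵ m/s²

Δg = 4GMr/d³
   = 4 × (6.674 × 10⁻¹¹) × (5.9 × 10²⁵) × (1.6 × 10⁶) / (1.0 × 10⁹)³
   = 2.5 × 10⁻⁵ m/s²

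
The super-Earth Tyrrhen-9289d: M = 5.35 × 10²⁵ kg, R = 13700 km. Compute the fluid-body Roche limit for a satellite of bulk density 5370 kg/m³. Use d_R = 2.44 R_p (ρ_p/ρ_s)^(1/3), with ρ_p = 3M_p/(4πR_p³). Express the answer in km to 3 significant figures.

ρ_p = 3M_p/(4πR_p³) = 3 × (5.35 × 10²⁵) / (4π × (1.37 × 10⁷ m)³) = 4970 kg/m³
d_R = 2.44 × 13700 km × (4970/5370)^(1/3)
    = 32600 km

32600 km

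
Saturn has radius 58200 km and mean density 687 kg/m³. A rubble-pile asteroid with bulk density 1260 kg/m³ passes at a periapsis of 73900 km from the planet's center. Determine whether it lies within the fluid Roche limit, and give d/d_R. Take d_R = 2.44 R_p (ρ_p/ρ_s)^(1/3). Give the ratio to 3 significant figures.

inside; d/d_R ≈ 0.637

d_R = 2.44 × (58200 km) × (687/1260)^(1/3) = 1.160 × 10⁵ km
d/d_R = (73900) / (1.160 × 10⁵) = 0.637
Since d/d_R < 1, the body is inside the Roche limit.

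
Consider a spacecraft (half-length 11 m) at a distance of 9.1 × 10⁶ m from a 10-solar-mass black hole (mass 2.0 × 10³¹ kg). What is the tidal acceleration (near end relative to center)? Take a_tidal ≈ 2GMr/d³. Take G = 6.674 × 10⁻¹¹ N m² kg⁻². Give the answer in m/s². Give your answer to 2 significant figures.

3.9 × 10¹ m/s²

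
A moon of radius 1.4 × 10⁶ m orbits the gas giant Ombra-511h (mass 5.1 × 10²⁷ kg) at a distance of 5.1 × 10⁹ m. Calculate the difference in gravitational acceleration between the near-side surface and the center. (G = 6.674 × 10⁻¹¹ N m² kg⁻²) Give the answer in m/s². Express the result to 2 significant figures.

Δg = 2GMr/d³
   = 2 × (6.674 × 10⁻¹¹) × (5.1 × 10²⁷) × (1.4 × 10⁶) / (5.1 × 10⁹)³
   = 7.2 × 10⁻⁶ m/s²

7.2 × 10⁻⁶ m/s²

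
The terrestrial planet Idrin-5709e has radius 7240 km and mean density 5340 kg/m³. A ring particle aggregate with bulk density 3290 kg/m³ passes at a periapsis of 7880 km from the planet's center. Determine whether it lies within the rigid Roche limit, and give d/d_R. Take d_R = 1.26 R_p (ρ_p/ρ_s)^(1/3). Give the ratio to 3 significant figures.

d_R = 1.26 × (7240 km) × (5340/3290)^(1/3) = 10720 km
d/d_R = (7880) / (10720) = 0.735
Since d/d_R < 1, the body is inside the Roche limit.

inside; d/d_R ≈ 0.735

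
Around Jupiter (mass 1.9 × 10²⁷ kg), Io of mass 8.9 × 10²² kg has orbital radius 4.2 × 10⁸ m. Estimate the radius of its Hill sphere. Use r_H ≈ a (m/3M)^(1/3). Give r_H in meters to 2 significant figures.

1.0 × 10⁷ m

r_H ≈ a (m/3M)^(1/3)
    = (4.2 × 10⁸) × (8.9 × 10²² / (3 × 1.9 × 10²⁷))^(1/3)
    = 1.0 × 10⁷ m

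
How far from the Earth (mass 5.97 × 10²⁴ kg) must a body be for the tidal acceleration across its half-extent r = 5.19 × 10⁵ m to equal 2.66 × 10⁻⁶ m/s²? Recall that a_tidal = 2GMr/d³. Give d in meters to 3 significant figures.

2GMr/d³ = a_tidal  ⇒  d = (2GMr / a_tidal)^(1/3)
d = (2 × 6.674×10⁻¹¹ × (5.97 × 10²⁴) × (5.19 × 10⁵) / (2.66 × 10⁻⁶))^(1/3)
  = 5.38 × 10⁸ m

5.38 × 10⁸ m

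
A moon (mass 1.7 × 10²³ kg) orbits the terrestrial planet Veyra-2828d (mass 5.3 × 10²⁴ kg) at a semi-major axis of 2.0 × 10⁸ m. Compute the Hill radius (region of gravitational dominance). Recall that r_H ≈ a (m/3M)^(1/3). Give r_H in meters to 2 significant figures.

4.4 × 10⁷ m

r_H ≈ a (m/3M)^(1/3)
    = (2.0 × 10⁸) × (1.7 × 10²³ / (3 × 5.3 × 10²⁴))^(1/3)
    = 4.4 × 10⁷ m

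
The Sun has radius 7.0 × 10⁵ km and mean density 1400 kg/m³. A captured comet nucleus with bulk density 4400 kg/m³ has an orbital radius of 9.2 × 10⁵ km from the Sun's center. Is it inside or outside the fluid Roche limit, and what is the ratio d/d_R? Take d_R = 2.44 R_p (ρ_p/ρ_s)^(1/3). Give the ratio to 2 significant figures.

inside; d/d_R ≈ 0.79

d_R = 2.44 × (7.0 × 10⁵ km) × (1400/4400)^(1/3) = 1.166 × 10⁶ km
d/d_R = (9.2 × 10⁵) / (1.166 × 10⁶) = 0.79
Since d/d_R < 1, the body is inside the Roche limit.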